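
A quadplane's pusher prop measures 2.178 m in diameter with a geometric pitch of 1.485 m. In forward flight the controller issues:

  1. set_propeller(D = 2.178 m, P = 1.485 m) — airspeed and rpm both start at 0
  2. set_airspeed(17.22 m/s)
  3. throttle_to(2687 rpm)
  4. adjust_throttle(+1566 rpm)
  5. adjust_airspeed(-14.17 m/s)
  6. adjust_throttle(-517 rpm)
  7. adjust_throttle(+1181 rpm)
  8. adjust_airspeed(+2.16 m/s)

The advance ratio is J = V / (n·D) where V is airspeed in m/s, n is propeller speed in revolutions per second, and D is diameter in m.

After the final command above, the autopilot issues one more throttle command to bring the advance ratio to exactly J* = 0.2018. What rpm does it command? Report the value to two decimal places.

set_propeller: D = 2.178 m, P = 1.485 m (p = P/D = 0.681818); state ← (V=0, rpm=0)
set_airspeed(17.22): V ← 17.22 m/s
throttle_to(2687): rpm ← 2687
adjust_throttle(+1566): rpm ← 2687 +1566 = 4253
adjust_airspeed(-14.17): V ← 17.22 -14.17 = 3.05 m/s
adjust_throttle(-517): rpm ← 4253 -517 = 3736
adjust_throttle(+1181): rpm ← 3736 +1181 = 4917
adjust_airspeed(+2.16): V ← 3.05 +2.16 = 5.21 m/s
final state: V = 5.21 m/s, rpm = 4917 → n = rpm/60 = 81.950000 rev/s
target J* = 0.2018; solve J* = V/(n·D) for n: n = V/(J*·D) = 5.21/(0.2018 × 2.178) = 11.853830 rev/s
rpm = 60·n = 711.229786

rpm = 711.23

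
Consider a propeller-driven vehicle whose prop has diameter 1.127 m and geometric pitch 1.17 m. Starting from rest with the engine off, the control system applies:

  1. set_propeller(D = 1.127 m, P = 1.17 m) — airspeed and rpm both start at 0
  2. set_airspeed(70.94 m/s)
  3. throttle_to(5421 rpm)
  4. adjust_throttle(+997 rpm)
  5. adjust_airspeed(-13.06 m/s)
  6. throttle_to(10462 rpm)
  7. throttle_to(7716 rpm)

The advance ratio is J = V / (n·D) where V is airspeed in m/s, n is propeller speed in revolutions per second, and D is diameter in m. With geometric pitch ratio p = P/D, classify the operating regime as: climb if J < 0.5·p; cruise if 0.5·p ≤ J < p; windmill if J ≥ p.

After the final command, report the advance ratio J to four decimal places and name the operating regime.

set_propeller: D = 1.127 m, P = 1.17 m (p = P/D = 1.038154); state ← (V=0, rpm=0)
set_airspeed(70.94): V ← 70.94 m/s
throttle_to(5421): rpm ← 5421
adjust_throttle(+997): rpm ← 5421 +997 = 6418
adjust_airspeed(-13.06): V ← 70.94 -13.06 = 57.88 m/s
throttle_to(10462): rpm ← 10462
throttle_to(7716): rpm ← 7716
final state: V = 57.88 m/s, rpm = 7716 → n = rpm/60 = 128.600000 rev/s
J = V / (n·D) = 57.88 / (128.600000 × 1.127) = 0.399359
regime bands: climb J<0.5191 | cruise [0.5191, 1.0382) | windmill J≥1.0382
J = 0.3994 → climb

J = 0.3994, regime = climb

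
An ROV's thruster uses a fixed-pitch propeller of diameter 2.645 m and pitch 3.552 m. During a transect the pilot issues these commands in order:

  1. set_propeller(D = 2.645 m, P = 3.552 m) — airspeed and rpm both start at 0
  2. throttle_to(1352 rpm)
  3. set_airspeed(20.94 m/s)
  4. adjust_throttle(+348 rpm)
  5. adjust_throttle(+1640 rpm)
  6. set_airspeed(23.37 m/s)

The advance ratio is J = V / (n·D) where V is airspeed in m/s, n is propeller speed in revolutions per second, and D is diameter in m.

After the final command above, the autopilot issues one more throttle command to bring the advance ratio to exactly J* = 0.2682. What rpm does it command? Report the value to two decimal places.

rpm = 1976.63

set_propeller: D = 2.645 m, P = 3.552 m (p = P/D = 1.342911); state ← (V=0, rpm=0)
throttle_to(1352): rpm ← 1352
set_airspeed(20.94): V ← 20.94 m/s
adjust_throttle(+348): rpm ← 1352 +348 = 1700
adjust_throttle(+1640): rpm ← 1700 +1640 = 3340
set_airspeed(23.37): V ← 23.37 m/s
final state: V = 23.37 m/s, rpm = 3340 → n = rpm/60 = 55.666667 rev/s
target J* = 0.2682; solve J* = V/(n·D) for n: n = V/(J*·D) = 23.37/(0.2682 × 2.645) = 32.943843 rev/s
rpm = 60·n = 1976.630593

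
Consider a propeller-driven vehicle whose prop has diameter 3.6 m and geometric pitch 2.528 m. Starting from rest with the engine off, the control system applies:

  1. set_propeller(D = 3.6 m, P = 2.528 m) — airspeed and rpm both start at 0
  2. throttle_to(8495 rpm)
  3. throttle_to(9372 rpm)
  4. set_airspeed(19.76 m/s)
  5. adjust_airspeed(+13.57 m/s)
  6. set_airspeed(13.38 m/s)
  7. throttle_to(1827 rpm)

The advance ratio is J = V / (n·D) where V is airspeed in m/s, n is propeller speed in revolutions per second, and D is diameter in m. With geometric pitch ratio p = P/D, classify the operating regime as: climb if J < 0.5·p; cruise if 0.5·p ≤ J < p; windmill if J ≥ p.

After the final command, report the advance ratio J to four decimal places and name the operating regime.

J = 0.1221, regime = climb

set_propeller: D = 3.6 m, P = 2.528 m (p = P/D = 0.702222); state ← (V=0, rpm=0)
throttle_to(8495): rpm ← 8495
throttle_to(9372): rpm ← 9372
set_airspeed(19.76): V ← 19.76 m/s
adjust_airspeed(+13.57): V ← 19.76 +13.57 = 33.33 m/s
set_airspeed(13.38): V ← 13.38 m/s
throttle_to(1827): rpm ← 1827
final state: V = 13.38 m/s, rpm = 1827 → n = rpm/60 = 30.450000 rev/s
J = V / (n·D) = 13.38 / (30.450000 × 3.6) = 0.122058
regime bands: climb J<0.3511 | cruise [0.3511, 0.7022) | windmill J≥0.7022
J = 0.1221 → climb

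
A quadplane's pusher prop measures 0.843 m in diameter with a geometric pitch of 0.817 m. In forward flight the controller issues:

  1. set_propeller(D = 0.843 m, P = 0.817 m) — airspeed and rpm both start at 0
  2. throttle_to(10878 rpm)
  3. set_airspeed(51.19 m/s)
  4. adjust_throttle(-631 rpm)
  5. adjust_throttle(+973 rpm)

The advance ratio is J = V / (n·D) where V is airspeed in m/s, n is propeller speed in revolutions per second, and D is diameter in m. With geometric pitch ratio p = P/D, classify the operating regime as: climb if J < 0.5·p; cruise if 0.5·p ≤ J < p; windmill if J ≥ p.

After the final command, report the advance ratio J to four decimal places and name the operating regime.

set_propeller: D = 0.843 m, P = 0.817 m (p = P/D = 0.969158); state ← (V=0, rpm=0)
throttle_to(10878): rpm ← 10878
set_airspeed(51.19): V ← 51.19 m/s
adjust_throttle(-631): rpm ← 10878 -631 = 10247
adjust_throttle(+973): rpm ← 10247 +973 = 11220
final state: V = 51.19 m/s, rpm = 11220 → n = rpm/60 = 187.000000 rev/s
J = V / (n·D) = 51.19 / (187.000000 × 0.843) = 0.324725
regime bands: climb J<0.4846 | cruise [0.4846, 0.9692) | windmill J≥0.9692
J = 0.3247 → climb

J = 0.3247, regime = climb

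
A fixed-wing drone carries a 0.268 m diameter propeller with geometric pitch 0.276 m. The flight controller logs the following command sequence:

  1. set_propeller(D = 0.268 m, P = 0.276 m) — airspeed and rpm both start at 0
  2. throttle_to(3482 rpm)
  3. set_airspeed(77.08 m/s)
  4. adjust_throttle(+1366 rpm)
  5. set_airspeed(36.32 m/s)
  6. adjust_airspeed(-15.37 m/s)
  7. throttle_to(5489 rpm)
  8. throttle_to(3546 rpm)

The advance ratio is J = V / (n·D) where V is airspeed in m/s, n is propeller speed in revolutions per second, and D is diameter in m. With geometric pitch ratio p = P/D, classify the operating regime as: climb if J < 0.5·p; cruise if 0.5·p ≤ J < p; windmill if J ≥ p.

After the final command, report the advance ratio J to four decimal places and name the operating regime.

set_propeller: D = 0.268 m, P = 0.276 m (p = P/D = 1.029851); state ← (V=0, rpm=0)
throttle_to(3482): rpm ← 3482
set_airspeed(77.08): V ← 77.08 m/s
adjust_throttle(+1366): rpm ← 3482 +1366 = 4848
set_airspeed(36.32): V ← 36.32 m/s
adjust_airspeed(-15.37): V ← 36.32 -15.37 = 20.95 m/s
throttle_to(5489): rpm ← 5489
throttle_to(3546): rpm ← 3546
final state: V = 20.95 m/s, rpm = 3546 → n = rpm/60 = 59.100000 rev/s
J = V / (n·D) = 20.95 / (59.100000 × 0.268) = 1.322701
regime bands: climb J<0.5149 | cruise [0.5149, 1.0299) | windmill J≥1.0299
J = 1.3227 → windmill

J = 1.3227, regime = windmill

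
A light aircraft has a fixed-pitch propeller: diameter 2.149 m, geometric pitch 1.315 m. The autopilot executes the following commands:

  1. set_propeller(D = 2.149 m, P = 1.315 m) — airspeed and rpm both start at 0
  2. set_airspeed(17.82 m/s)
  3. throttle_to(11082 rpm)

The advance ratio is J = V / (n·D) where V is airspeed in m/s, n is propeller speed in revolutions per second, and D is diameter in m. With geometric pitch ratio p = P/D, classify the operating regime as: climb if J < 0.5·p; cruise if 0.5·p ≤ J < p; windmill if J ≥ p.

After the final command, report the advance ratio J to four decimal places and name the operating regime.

set_propeller: D = 2.149 m, P = 1.315 m (p = P/D = 0.611913); state ← (V=0, rpm=0)
set_airspeed(17.82): V ← 17.82 m/s
throttle_to(11082): rpm ← 11082
final state: V = 17.82 m/s, rpm = 11082 → n = rpm/60 = 184.700000 rev/s
J = V / (n·D) = 17.82 / (184.700000 × 2.149) = 0.044896
regime bands: climb J<0.3060 | cruise [0.3060, 0.6119) | windmill J≥0.6119
J = 0.0449 → climb

J = 0.0449, regime = climb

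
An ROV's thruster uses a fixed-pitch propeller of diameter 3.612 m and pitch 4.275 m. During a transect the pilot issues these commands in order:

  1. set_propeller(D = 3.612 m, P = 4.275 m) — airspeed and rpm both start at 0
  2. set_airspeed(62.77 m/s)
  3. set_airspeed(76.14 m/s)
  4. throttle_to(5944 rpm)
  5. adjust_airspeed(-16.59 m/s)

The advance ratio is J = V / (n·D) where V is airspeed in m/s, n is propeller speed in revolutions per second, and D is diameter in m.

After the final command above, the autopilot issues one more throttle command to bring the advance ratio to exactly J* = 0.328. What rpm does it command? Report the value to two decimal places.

set_propeller: D = 3.612 m, P = 4.275 m (p = P/D = 1.183555); state ← (V=0, rpm=0)
set_airspeed(62.77): V ← 62.77 m/s
set_airspeed(76.14): V ← 76.14 m/s
throttle_to(5944): rpm ← 5944
adjust_airspeed(-16.59): V ← 76.14 -16.59 = 59.55 m/s
final state: V = 59.55 m/s, rpm = 5944 → n = rpm/60 = 99.066667 rev/s
target J* = 0.328; solve J* = V/(n·D) for n: n = V/(J*·D) = 59.55/(0.328 × 3.612) = 50.264363 rev/s
rpm = 60·n = 3015.861762

rpm = 3015.86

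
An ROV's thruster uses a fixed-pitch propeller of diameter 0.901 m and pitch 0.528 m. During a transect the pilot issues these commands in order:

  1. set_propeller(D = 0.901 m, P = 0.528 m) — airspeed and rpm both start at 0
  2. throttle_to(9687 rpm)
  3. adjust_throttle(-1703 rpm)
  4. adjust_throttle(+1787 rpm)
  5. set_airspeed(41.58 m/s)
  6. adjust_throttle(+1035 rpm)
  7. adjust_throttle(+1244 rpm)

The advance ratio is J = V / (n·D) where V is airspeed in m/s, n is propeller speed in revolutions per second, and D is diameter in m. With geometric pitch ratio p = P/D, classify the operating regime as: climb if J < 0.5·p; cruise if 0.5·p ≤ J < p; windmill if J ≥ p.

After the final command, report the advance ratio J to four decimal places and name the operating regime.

set_propeller: D = 0.901 m, P = 0.528 m (p = P/D = 0.586016); state ← (V=0, rpm=0)
throttle_to(9687): rpm ← 9687
adjust_throttle(-1703): rpm ← 9687 -1703 = 7984
adjust_throttle(+1787): rpm ← 7984 +1787 = 9771
set_airspeed(41.58): V ← 41.58 m/s
adjust_throttle(+1035): rpm ← 9771 +1035 = 10806
adjust_throttle(+1244): rpm ← 10806 +1244 = 12050
final state: V = 41.58 m/s, rpm = 12050 → n = rpm/60 = 200.833333 rev/s
J = V / (n·D) = 41.58 / (200.833333 × 0.901) = 0.229786
regime bands: climb J<0.2930 | cruise [0.2930, 0.5860) | windmill J≥0.5860
J = 0.2298 → climb

J = 0.2298, regime = climb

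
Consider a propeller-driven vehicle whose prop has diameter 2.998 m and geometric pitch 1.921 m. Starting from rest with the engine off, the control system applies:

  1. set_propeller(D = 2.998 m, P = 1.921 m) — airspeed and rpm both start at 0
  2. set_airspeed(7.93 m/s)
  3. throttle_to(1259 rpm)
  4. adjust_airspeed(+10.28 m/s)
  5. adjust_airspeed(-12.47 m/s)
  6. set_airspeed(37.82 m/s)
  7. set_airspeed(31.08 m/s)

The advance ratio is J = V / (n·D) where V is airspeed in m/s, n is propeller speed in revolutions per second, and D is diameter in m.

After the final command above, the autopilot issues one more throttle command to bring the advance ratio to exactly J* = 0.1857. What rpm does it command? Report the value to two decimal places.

rpm = 3349.57

set_propeller: D = 2.998 m, P = 1.921 m (p = P/D = 0.640761); state ← (V=0, rpm=0)
set_airspeed(7.93): V ← 7.93 m/s
throttle_to(1259): rpm ← 1259
adjust_airspeed(+10.28): V ← 7.93 +10.28 = 18.21 m/s
adjust_airspeed(-12.47): V ← 18.21 -12.47 = 5.74 m/s
set_airspeed(37.82): V ← 37.82 m/s
set_airspeed(31.08): V ← 31.08 m/s
final state: V = 31.08 m/s, rpm = 1259 → n = rpm/60 = 20.983333 rev/s
target J* = 0.1857; solve J* = V/(n·D) for n: n = V/(J*·D) = 31.08/(0.1857 × 2.998) = 55.826124 rev/s
rpm = 60·n = 3349.567455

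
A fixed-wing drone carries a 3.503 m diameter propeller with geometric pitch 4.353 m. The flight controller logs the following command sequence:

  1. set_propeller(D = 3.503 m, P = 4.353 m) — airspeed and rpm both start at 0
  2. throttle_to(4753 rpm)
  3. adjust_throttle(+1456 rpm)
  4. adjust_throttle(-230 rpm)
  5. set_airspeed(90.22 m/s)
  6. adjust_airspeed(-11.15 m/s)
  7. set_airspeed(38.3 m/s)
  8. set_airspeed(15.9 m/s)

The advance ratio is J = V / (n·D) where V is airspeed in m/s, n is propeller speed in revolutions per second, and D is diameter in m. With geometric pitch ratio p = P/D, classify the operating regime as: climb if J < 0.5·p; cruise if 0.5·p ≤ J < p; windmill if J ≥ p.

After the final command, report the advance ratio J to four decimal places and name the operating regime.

J = 0.0455, regime = climb

set_propeller: D = 3.503 m, P = 4.353 m (p = P/D = 1.242649); state ← (V=0, rpm=0)
throttle_to(4753): rpm ← 4753
adjust_throttle(+1456): rpm ← 4753 +1456 = 6209
adjust_throttle(-230): rpm ← 6209 -230 = 5979
set_airspeed(90.22): V ← 90.22 m/s
adjust_airspeed(-11.15): V ← 90.22 -11.15 = 79.07 m/s
set_airspeed(38.3): V ← 38.3 m/s
set_airspeed(15.9): V ← 15.9 m/s
final state: V = 15.9 m/s, rpm = 5979 → n = rpm/60 = 99.650000 rev/s
J = V / (n·D) = 15.9 / (99.650000 × 3.503) = 0.045549
regime bands: climb J<0.6213 | cruise [0.6213, 1.2426) | windmill J≥1.2426
J = 0.0455 → climb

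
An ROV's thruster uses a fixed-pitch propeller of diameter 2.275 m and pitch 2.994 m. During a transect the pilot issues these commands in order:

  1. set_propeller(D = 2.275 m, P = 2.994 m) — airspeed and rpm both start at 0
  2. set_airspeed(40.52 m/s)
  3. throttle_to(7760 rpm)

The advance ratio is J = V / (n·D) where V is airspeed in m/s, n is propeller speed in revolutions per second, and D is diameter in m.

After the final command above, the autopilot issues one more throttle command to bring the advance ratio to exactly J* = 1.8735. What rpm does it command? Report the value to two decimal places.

set_propeller: D = 2.275 m, P = 2.994 m (p = P/D = 1.316044); state ← (V=0, rpm=0)
set_airspeed(40.52): V ← 40.52 m/s
throttle_to(7760): rpm ← 7760
final state: V = 40.52 m/s, rpm = 7760 → n = rpm/60 = 129.333333 rev/s
target J* = 1.8735; solve J* = V/(n·D) for n: n = V/(J*·D) = 40.52/(1.8735 × 2.275) = 9.506800 rev/s
rpm = 60·n = 570.407975

rpm = 570.41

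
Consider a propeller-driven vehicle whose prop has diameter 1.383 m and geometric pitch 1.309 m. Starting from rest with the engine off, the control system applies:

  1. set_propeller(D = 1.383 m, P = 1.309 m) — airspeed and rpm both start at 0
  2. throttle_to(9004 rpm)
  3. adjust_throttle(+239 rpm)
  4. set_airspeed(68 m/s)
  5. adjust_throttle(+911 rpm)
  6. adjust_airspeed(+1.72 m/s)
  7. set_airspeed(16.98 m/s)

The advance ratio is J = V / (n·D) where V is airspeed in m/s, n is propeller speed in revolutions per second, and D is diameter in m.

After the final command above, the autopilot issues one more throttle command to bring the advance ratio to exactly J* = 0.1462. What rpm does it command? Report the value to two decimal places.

rpm = 5038.71

set_propeller: D = 1.383 m, P = 1.309 m (p = P/D = 0.946493); state ← (V=0, rpm=0)
throttle_to(9004): rpm ← 9004
adjust_throttle(+239): rpm ← 9004 +239 = 9243
set_airspeed(68): V ← 68 m/s
adjust_throttle(+911): rpm ← 9243 +911 = 10154
adjust_airspeed(+1.72): V ← 68 +1.72 = 69.72 m/s
set_airspeed(16.98): V ← 16.98 m/s
final state: V = 16.98 m/s, rpm = 10154 → n = rpm/60 = 169.233333 rev/s
target J* = 0.1462; solve J* = V/(n·D) for n: n = V/(J*·D) = 16.98/(0.1462 × 1.383) = 83.978504 rev/s
rpm = 60·n = 5038.710233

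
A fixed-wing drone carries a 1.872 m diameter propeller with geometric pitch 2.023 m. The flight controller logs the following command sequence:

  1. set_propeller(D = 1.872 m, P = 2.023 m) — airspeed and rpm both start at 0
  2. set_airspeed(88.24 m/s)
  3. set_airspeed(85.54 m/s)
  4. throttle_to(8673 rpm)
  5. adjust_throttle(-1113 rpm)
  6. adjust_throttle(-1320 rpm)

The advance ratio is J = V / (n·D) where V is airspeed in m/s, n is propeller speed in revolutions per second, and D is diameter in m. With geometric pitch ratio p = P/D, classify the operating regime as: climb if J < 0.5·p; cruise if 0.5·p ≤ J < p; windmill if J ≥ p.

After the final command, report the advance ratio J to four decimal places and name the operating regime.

J = 0.4394, regime = climb

set_propeller: D = 1.872 m, P = 2.023 m (p = P/D = 1.080662); state ← (V=0, rpm=0)
set_airspeed(88.24): V ← 88.24 m/s
set_airspeed(85.54): V ← 85.54 m/s
throttle_to(8673): rpm ← 8673
adjust_throttle(-1113): rpm ← 8673 -1113 = 7560
adjust_throttle(-1320): rpm ← 7560 -1320 = 6240
final state: V = 85.54 m/s, rpm = 6240 → n = rpm/60 = 104.000000 rev/s
J = V / (n·D) = 85.54 / (104.000000 × 1.872) = 0.439370
regime bands: climb J<0.5403 | cruise [0.5403, 1.0807) | windmill J≥1.0807
J = 0.4394 → climb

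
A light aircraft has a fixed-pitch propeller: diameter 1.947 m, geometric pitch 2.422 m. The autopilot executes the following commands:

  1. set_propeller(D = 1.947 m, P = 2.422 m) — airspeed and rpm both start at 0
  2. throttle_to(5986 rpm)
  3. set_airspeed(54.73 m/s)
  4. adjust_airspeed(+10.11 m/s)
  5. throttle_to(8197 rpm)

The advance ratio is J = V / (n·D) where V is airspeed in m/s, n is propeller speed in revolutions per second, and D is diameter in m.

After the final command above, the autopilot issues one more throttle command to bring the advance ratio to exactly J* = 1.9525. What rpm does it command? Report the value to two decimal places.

rpm = 1023.38

set_propeller: D = 1.947 m, P = 2.422 m (p = P/D = 1.243965); state ← (V=0, rpm=0)
throttle_to(5986): rpm ← 5986
set_airspeed(54.73): V ← 54.73 m/s
adjust_airspeed(+10.11): V ← 54.73 +10.11 = 64.84 m/s
throttle_to(8197): rpm ← 8197
final state: V = 64.84 m/s, rpm = 8197 → n = rpm/60 = 136.616667 rev/s
target J* = 1.9525; solve J* = V/(n·D) for n: n = V/(J*·D) = 64.84/(1.9525 × 1.947) = 17.056347 rev/s
rpm = 60·n = 1023.380795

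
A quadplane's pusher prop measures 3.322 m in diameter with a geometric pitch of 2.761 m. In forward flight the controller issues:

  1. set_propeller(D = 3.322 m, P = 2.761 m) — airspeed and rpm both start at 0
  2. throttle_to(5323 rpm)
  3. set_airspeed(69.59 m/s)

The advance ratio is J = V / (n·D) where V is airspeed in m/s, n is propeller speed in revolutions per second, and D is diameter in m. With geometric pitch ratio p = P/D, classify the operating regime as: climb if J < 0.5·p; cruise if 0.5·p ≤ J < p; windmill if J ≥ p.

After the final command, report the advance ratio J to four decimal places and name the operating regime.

set_propeller: D = 3.322 m, P = 2.761 m (p = P/D = 0.831126); state ← (V=0, rpm=0)
throttle_to(5323): rpm ← 5323
set_airspeed(69.59): V ← 69.59 m/s
final state: V = 69.59 m/s, rpm = 5323 → n = rpm/60 = 88.716667 rev/s
J = V / (n·D) = 69.59 / (88.716667 × 3.322) = 0.236125
regime bands: climb J<0.4156 | cruise [0.4156, 0.8311) | windmill J≥0.8311
J = 0.2361 → climb

J = 0.2361, regime = climb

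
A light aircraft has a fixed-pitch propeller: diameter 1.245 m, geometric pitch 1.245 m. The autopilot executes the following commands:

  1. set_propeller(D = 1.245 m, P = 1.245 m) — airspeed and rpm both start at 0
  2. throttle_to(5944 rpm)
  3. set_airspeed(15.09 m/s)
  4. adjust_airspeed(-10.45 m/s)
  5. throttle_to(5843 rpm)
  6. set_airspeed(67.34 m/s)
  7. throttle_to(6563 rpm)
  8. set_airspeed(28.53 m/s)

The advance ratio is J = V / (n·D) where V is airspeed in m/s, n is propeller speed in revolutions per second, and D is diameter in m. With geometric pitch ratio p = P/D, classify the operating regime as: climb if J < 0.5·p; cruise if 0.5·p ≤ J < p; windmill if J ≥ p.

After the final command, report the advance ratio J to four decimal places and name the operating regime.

set_propeller: D = 1.245 m, P = 1.245 m (p = P/D = 1.000000); state ← (V=0, rpm=0)
throttle_to(5944): rpm ← 5944
set_airspeed(15.09): V ← 15.09 m/s
adjust_airspeed(-10.45): V ← 15.09 -10.45 = 4.64 m/s
throttle_to(5843): rpm ← 5843
set_airspeed(67.34): V ← 67.34 m/s
throttle_to(6563): rpm ← 6563
set_airspeed(28.53): V ← 28.53 m/s
final state: V = 28.53 m/s, rpm = 6563 → n = rpm/60 = 109.383333 rev/s
J = V / (n·D) = 28.53 / (109.383333 × 1.245) = 0.209499
regime bands: climb J<0.5000 | cruise [0.5000, 1.0000) | windmill J≥1.0000
J = 0.2095 → climb

J = 0.2095, regime = climb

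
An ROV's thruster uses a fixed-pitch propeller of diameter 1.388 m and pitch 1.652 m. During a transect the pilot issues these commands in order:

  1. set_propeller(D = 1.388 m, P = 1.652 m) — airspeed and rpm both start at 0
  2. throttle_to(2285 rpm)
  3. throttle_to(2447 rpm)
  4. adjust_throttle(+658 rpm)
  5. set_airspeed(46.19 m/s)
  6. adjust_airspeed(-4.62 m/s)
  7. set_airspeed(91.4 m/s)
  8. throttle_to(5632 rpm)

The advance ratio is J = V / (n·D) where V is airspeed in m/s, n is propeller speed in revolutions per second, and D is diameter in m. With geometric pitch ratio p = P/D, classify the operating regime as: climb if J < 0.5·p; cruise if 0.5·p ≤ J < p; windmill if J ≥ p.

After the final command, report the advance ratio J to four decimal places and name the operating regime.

set_propeller: D = 1.388 m, P = 1.652 m (p = P/D = 1.190202); state ← (V=0, rpm=0)
throttle_to(2285): rpm ← 2285
throttle_to(2447): rpm ← 2447
adjust_throttle(+658): rpm ← 2447 +658 = 3105
set_airspeed(46.19): V ← 46.19 m/s
adjust_airspeed(-4.62): V ← 46.19 -4.62 = 41.57 m/s
set_airspeed(91.4): V ← 91.4 m/s
throttle_to(5632): rpm ← 5632
final state: V = 91.4 m/s, rpm = 5632 → n = rpm/60 = 93.866667 rev/s
J = V / (n·D) = 91.4 / (93.866667 × 1.388) = 0.701529
regime bands: climb J<0.5951 | cruise [0.5951, 1.1902) | windmill J≥1.1902
J = 0.7015 → cruise

J = 0.7015, regime = cruise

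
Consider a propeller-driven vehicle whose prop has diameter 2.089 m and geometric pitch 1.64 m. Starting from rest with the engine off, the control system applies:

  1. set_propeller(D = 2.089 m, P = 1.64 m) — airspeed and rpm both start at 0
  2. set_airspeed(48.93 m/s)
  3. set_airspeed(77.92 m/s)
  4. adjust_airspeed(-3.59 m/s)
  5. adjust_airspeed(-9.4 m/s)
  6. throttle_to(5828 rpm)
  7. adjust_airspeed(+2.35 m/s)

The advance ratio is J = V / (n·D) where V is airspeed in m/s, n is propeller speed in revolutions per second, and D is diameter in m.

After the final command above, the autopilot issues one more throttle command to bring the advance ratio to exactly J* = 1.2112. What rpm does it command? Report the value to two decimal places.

rpm = 1595.45

set_propeller: D = 2.089 m, P = 1.64 m (p = P/D = 0.785065); state ← (V=0, rpm=0)
set_airspeed(48.93): V ← 48.93 m/s
set_airspeed(77.92): V ← 77.92 m/s
adjust_airspeed(-3.59): V ← 77.92 -3.59 = 74.33 m/s
adjust_airspeed(-9.4): V ← 74.33 -9.4 = 64.93 m/s
throttle_to(5828): rpm ← 5828
adjust_airspeed(+2.35): V ← 64.93 +2.35 = 67.28 m/s
final state: V = 67.28 m/s, rpm = 5828 → n = rpm/60 = 97.133333 rev/s
target J* = 1.2112; solve J* = V/(n·D) for n: n = V/(J*·D) = 67.28/(1.2112 × 2.089) = 26.590817 rev/s
rpm = 60·n = 1595.449018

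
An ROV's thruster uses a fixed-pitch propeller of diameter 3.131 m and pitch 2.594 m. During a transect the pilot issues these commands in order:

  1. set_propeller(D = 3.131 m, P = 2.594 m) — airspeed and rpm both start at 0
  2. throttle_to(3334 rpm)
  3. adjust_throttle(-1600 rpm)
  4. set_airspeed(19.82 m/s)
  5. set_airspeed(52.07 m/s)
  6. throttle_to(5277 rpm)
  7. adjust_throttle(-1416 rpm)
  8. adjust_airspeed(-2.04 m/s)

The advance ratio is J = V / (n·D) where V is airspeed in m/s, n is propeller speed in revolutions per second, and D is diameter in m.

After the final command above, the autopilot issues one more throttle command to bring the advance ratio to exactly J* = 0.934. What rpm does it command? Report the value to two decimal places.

rpm = 1026.48

set_propeller: D = 3.131 m, P = 2.594 m (p = P/D = 0.828489); state ← (V=0, rpm=0)
throttle_to(3334): rpm ← 3334
adjust_throttle(-1600): rpm ← 3334 -1600 = 1734
set_airspeed(19.82): V ← 19.82 m/s
set_airspeed(52.07): V ← 52.07 m/s
throttle_to(5277): rpm ← 5277
adjust_throttle(-1416): rpm ← 5277 -1416 = 3861
adjust_airspeed(-2.04): V ← 52.07 -2.04 = 50.03 m/s
final state: V = 50.03 m/s, rpm = 3861 → n = rpm/60 = 64.350000 rev/s
target J* = 0.934; solve J* = V/(n·D) for n: n = V/(J*·D) = 50.03/(0.934 × 3.131) = 17.108052 rev/s
rpm = 60·n = 1026.483114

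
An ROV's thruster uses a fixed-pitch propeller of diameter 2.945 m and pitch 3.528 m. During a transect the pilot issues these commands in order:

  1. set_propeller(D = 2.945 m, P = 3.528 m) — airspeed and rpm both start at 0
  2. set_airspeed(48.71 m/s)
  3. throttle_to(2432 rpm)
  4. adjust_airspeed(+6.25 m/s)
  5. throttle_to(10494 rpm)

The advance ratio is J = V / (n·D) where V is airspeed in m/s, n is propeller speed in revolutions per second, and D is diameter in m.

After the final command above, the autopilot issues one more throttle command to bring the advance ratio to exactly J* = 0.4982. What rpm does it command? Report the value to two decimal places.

rpm = 2247.55

set_propeller: D = 2.945 m, P = 3.528 m (p = P/D = 1.197963); state ← (V=0, rpm=0)
set_airspeed(48.71): V ← 48.71 m/s
throttle_to(2432): rpm ← 2432
adjust_airspeed(+6.25): V ← 48.71 +6.25 = 54.96 m/s
throttle_to(10494): rpm ← 10494
final state: V = 54.96 m/s, rpm = 10494 → n = rpm/60 = 174.900000 rev/s
target J* = 0.4982; solve J* = V/(n·D) for n: n = V/(J*·D) = 54.96/(0.4982 × 2.945) = 37.459131 rev/s
rpm = 60·n = 2247.547879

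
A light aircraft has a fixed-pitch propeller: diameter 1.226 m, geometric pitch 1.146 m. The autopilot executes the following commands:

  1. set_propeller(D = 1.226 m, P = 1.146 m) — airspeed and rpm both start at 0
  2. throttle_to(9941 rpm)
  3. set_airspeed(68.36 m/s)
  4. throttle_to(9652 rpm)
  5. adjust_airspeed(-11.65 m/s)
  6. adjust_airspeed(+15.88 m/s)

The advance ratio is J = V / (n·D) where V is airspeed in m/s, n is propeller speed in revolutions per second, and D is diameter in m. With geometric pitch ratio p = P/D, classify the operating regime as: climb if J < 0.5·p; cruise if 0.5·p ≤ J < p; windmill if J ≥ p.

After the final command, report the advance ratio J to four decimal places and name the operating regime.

J = 0.3681, regime = climb

set_propeller: D = 1.226 m, P = 1.146 m (p = P/D = 0.934747); state ← (V=0, rpm=0)
throttle_to(9941): rpm ← 9941
set_airspeed(68.36): V ← 68.36 m/s
throttle_to(9652): rpm ← 9652
adjust_airspeed(-11.65): V ← 68.36 -11.65 = 56.71 m/s
adjust_airspeed(+15.88): V ← 56.71 +15.88 = 72.59 m/s
final state: V = 72.59 m/s, rpm = 9652 → n = rpm/60 = 160.866667 rev/s
J = V / (n·D) = 72.59 / (160.866667 × 1.226) = 0.368061
regime bands: climb J<0.4674 | cruise [0.4674, 0.9347) | windmill J≥0.9347
J = 0.3681 → climb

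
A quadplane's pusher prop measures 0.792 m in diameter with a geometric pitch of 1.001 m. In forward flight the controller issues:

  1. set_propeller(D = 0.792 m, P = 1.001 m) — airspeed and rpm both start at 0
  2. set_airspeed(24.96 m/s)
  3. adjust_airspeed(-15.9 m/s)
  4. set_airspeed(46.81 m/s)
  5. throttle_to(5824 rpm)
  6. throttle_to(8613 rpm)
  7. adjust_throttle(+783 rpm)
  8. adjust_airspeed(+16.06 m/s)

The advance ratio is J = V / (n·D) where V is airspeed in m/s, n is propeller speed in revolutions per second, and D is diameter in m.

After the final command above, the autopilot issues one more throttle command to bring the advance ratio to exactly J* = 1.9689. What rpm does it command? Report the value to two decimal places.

set_propeller: D = 0.792 m, P = 1.001 m (p = P/D = 1.263889); state ← (V=0, rpm=0)
set_airspeed(24.96): V ← 24.96 m/s
adjust_airspeed(-15.9): V ← 24.96 -15.9 = 9.06 m/s
set_airspeed(46.81): V ← 46.81 m/s
throttle_to(5824): rpm ← 5824
throttle_to(8613): rpm ← 8613
adjust_throttle(+783): rpm ← 8613 +783 = 9396
adjust_airspeed(+16.06): V ← 46.81 +16.06 = 62.87 m/s
final state: V = 62.87 m/s, rpm = 9396 → n = rpm/60 = 156.600000 rev/s
target J* = 1.9689; solve J* = V/(n·D) for n: n = V/(J*·D) = 62.87/(1.9689 × 0.792) = 40.317595 rev/s
rpm = 60·n = 2419.055710

rpm = 2419.06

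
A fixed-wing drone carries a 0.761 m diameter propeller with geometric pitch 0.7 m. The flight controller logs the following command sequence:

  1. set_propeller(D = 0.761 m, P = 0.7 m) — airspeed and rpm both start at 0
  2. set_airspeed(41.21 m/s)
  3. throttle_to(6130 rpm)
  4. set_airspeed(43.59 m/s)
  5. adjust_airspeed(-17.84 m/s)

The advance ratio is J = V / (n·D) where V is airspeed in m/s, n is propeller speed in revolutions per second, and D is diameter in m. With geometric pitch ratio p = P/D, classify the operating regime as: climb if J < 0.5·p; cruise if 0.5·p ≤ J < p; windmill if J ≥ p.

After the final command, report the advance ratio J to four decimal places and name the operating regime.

J = 0.3312, regime = climb

set_propeller: D = 0.761 m, P = 0.7 m (p = P/D = 0.919842); state ← (V=0, rpm=0)
set_airspeed(41.21): V ← 41.21 m/s
throttle_to(6130): rpm ← 6130
set_airspeed(43.59): V ← 43.59 m/s
adjust_airspeed(-17.84): V ← 43.59 -17.84 = 25.75 m/s
final state: V = 25.75 m/s, rpm = 6130 → n = rpm/60 = 102.166667 rev/s
J = V / (n·D) = 25.75 / (102.166667 × 0.761) = 0.331195
regime bands: climb J<0.4599 | cruise [0.4599, 0.9198) | windmill J≥0.9198
J = 0.3312 → climb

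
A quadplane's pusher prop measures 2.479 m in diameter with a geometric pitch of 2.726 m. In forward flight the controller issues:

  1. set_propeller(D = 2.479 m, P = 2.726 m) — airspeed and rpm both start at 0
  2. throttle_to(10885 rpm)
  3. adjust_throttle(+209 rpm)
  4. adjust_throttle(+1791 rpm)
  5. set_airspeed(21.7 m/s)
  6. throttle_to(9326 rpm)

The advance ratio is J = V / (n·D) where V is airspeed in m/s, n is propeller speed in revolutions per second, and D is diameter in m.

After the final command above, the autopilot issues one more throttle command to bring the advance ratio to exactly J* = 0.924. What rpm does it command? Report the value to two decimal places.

rpm = 568.41

set_propeller: D = 2.479 m, P = 2.726 m (p = P/D = 1.099637); state ← (V=0, rpm=0)
throttle_to(10885): rpm ← 10885
adjust_throttle(+209): rpm ← 10885 +209 = 11094
adjust_throttle(+1791): rpm ← 11094 +1791 = 12885
set_airspeed(21.7): V ← 21.7 m/s
throttle_to(9326): rpm ← 9326
final state: V = 21.7 m/s, rpm = 9326 → n = rpm/60 = 155.433333 rev/s
target J* = 0.924; solve J* = V/(n·D) for n: n = V/(J*·D) = 21.7/(0.924 × 2.479) = 9.473517 rev/s
rpm = 60·n = 568.411016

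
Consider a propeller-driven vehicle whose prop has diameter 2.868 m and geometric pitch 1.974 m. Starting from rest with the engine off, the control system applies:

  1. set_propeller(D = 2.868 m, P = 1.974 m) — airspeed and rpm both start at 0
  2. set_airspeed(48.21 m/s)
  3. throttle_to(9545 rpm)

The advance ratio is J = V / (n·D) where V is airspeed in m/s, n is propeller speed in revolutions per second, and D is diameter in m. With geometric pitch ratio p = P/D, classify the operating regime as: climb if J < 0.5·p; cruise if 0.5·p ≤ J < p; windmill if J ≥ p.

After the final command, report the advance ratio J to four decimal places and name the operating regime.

J = 0.1057, regime = climb

set_propeller: D = 2.868 m, P = 1.974 m (p = P/D = 0.688285); state ← (V=0, rpm=0)
set_airspeed(48.21): V ← 48.21 m/s
throttle_to(9545): rpm ← 9545
final state: V = 48.21 m/s, rpm = 9545 → n = rpm/60 = 159.083333 rev/s
J = V / (n·D) = 48.21 / (159.083333 × 2.868) = 0.105666
regime bands: climb J<0.3441 | cruise [0.3441, 0.6883) | windmill J≥0.6883
J = 0.1057 → climb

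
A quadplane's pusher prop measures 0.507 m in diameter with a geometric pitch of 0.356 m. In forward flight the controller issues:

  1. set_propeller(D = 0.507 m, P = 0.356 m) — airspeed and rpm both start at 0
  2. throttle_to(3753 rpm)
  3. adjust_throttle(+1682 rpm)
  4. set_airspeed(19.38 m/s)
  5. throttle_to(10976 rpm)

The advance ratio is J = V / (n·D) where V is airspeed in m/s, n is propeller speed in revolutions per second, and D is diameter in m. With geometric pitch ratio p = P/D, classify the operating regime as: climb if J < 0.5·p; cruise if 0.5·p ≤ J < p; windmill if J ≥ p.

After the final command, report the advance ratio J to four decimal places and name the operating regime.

set_propeller: D = 0.507 m, P = 0.356 m (p = P/D = 0.702170); state ← (V=0, rpm=0)
throttle_to(3753): rpm ← 3753
adjust_throttle(+1682): rpm ← 3753 +1682 = 5435
set_airspeed(19.38): V ← 19.38 m/s
throttle_to(10976): rpm ← 10976
final state: V = 19.38 m/s, rpm = 10976 → n = rpm/60 = 182.933333 rev/s
J = V / (n·D) = 19.38 / (182.933333 × 0.507) = 0.208955
regime bands: climb J<0.3511 | cruise [0.3511, 0.7022) | windmill J≥0.7022
J = 0.2090 → climb

J = 0.2090, regime = climb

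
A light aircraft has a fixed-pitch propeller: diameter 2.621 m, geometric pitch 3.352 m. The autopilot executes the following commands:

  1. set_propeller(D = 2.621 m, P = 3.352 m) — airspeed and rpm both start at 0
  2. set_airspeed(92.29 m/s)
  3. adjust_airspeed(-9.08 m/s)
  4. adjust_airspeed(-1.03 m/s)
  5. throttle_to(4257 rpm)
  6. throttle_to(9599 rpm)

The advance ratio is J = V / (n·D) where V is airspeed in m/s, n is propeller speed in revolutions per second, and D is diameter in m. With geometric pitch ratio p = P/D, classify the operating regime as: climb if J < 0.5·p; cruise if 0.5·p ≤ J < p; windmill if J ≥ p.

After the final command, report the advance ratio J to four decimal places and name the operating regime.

set_propeller: D = 2.621 m, P = 3.352 m (p = P/D = 1.278901); state ← (V=0, rpm=0)
set_airspeed(92.29): V ← 92.29 m/s
adjust_airspeed(-9.08): V ← 92.29 -9.08 = 83.21 m/s
adjust_airspeed(-1.03): V ← 83.21 -1.03 = 82.18 m/s
throttle_to(4257): rpm ← 4257
throttle_to(9599): rpm ← 9599
final state: V = 82.18 m/s, rpm = 9599 → n = rpm/60 = 159.983333 rev/s
J = V / (n·D) = 82.18 / (159.983333 × 2.621) = 0.195986
regime bands: climb J<0.6395 | cruise [0.6395, 1.2789) | windmill J≥1.2789
J = 0.1960 → climb

J = 0.1960, regime = climb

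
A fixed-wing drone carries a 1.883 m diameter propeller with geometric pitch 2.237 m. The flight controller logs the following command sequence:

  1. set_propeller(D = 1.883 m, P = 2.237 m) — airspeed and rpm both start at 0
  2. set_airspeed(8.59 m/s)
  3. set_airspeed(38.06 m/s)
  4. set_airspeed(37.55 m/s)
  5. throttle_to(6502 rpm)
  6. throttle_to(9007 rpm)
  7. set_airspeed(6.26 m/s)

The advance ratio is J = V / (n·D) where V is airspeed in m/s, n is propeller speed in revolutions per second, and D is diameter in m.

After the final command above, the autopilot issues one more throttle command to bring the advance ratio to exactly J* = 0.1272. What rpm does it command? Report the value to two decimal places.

rpm = 1568.15

set_propeller: D = 1.883 m, P = 2.237 m (p = P/D = 1.187998); state ← (V=0, rpm=0)
set_airspeed(8.59): V ← 8.59 m/s
set_airspeed(38.06): V ← 38.06 m/s
set_airspeed(37.55): V ← 37.55 m/s
throttle_to(6502): rpm ← 6502
throttle_to(9007): rpm ← 9007
set_airspeed(6.26): V ← 6.26 m/s
final state: V = 6.26 m/s, rpm = 9007 → n = rpm/60 = 150.116667 rev/s
target J* = 0.1272; solve J* = V/(n·D) for n: n = V/(J*·D) = 6.26/(0.1272 × 1.883) = 26.135866 rev/s
rpm = 60·n = 1568.151985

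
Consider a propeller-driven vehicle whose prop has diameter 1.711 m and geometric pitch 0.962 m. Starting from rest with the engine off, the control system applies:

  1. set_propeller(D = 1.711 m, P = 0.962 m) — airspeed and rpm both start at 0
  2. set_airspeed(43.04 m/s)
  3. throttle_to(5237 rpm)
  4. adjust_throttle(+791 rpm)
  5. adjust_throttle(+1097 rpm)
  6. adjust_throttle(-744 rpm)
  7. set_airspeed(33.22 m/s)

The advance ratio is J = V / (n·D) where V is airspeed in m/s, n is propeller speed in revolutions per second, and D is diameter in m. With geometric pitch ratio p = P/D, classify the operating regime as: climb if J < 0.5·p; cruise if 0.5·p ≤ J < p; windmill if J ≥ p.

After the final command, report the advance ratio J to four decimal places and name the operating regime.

J = 0.1826, regime = climb

set_propeller: D = 1.711 m, P = 0.962 m (p = P/D = 0.562244); state ← (V=0, rpm=0)
set_airspeed(43.04): V ← 43.04 m/s
throttle_to(5237): rpm ← 5237
adjust_throttle(+791): rpm ← 5237 +791 = 6028
adjust_throttle(+1097): rpm ← 6028 +1097 = 7125
adjust_throttle(-744): rpm ← 7125 -744 = 6381
set_airspeed(33.22): V ← 33.22 m/s
final state: V = 33.22 m/s, rpm = 6381 → n = rpm/60 = 106.350000 rev/s
J = V / (n·D) = 33.22 / (106.350000 × 1.711) = 0.182563
regime bands: climb J<0.2811 | cruise [0.2811, 0.5622) | windmill J≥0.5622
J = 0.1826 → climb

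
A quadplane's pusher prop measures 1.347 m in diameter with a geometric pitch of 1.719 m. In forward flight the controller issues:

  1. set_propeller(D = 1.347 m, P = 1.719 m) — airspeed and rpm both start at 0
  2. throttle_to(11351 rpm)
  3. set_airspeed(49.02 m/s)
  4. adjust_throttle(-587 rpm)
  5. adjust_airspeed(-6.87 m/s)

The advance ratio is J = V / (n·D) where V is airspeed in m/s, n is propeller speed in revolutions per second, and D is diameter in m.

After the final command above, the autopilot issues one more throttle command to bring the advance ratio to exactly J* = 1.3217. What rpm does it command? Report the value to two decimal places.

rpm = 1420.52

set_propeller: D = 1.347 m, P = 1.719 m (p = P/D = 1.276169); state ← (V=0, rpm=0)
throttle_to(11351): rpm ← 11351
set_airspeed(49.02): V ← 49.02 m/s
adjust_throttle(-587): rpm ← 11351 -587 = 10764
adjust_airspeed(-6.87): V ← 49.02 -6.87 = 42.15 m/s
final state: V = 42.15 m/s, rpm = 10764 → n = rpm/60 = 179.400000 rev/s
target J* = 1.3217; solve J* = V/(n·D) for n: n = V/(J*·D) = 42.15/(1.3217 × 1.347) = 23.675387 rev/s
rpm = 60·n = 1420.523241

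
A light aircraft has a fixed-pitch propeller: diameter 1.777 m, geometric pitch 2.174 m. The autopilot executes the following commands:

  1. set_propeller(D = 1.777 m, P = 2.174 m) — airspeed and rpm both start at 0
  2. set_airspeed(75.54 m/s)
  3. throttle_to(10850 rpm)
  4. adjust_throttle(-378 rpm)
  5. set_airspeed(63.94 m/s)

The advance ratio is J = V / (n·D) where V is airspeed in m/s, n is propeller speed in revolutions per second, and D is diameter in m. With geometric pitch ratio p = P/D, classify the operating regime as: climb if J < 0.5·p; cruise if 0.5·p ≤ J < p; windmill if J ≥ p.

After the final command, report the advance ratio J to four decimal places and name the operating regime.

set_propeller: D = 1.777 m, P = 2.174 m (p = P/D = 1.223410); state ← (V=0, rpm=0)
set_airspeed(75.54): V ← 75.54 m/s
throttle_to(10850): rpm ← 10850
adjust_throttle(-378): rpm ← 10850 -378 = 10472
set_airspeed(63.94): V ← 63.94 m/s
final state: V = 63.94 m/s, rpm = 10472 → n = rpm/60 = 174.533333 rev/s
J = V / (n·D) = 63.94 / (174.533333 × 1.777) = 0.206161
regime bands: climb J<0.6117 | cruise [0.6117, 1.2234) | windmill J≥1.2234
J = 0.2062 → climb

J = 0.2062, regime = climb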